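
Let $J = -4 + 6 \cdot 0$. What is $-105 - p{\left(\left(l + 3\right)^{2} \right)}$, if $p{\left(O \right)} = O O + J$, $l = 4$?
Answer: $-2502$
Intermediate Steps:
$J = -4$ ($J = -4 + 0 = -4$)
$p{\left(O \right)} = -4 + O^{2}$ ($p{\left(O \right)} = O O - 4 = O^{2} - 4 = -4 + O^{2}$)
$-105 - p{\left(\left(l + 3\right)^{2} \right)} = -105 - \left(-4 + \left(\left(4 + 3\right)^{2}\right)^{2}\right) = -105 - \left(-4 + \left(7^{2}\right)^{2}\right) = -105 - \left(-4 + 49^{2}\right) = -105 - \left(-4 + 2401\right) = -105 - 2397 = -2502$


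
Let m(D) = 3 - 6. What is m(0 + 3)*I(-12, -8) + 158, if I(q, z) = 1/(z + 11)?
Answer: 157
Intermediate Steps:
m(D) = -3
I(q, z) = 1/(11 + z)
m(0 + 3)*I(-12, -8) + 158 = -3/(11 - 8) + 158 = -3/3 + 158 = -3*⅓ + 158 = -1 + 158 = 157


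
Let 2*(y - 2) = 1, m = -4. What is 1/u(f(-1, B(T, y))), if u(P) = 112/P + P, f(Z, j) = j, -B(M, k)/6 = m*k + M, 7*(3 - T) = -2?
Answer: 987/42506 ≈ 0.023220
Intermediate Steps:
y = 5/2 (y = 2 + (½)*1 = 2 + ½ = 5/2 ≈ 2.5000)
T = 23/7 (T = 3 - ⅐*(-2) = 3 + 2/7 = 23/7 ≈ 3.2857)
B(M, k) = -6*M + 24*k (B(M, k) = -6*(-4*k + M) = -6*(M - 4*k) = -6*M + 24*k)
u(P) = P + 112/P
1/u(f(-1, B(T, y))) = 1/((-6*23/7 + 24*(5/2)) + 112/(-6*23/7 + 24*(5/2))) = 1/((-138/7 + 60) + 112/(-138/7 + 60)) = 1/(282/7 + 112/(282/7)) = 1/(282/7 + 112*(7/282)) = 1/(282/7 + 392/141) = 1/(42506/987) = 987/42506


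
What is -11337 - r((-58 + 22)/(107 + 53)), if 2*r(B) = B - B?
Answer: -11337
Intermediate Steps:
r(B) = 0 (r(B) = (B - B)/2 = (1/2)*0 = 0)
-11337 - r((-58 + 22)/(107 + 53)) = -11337 - 1*0 = -11337 + 0 = -11337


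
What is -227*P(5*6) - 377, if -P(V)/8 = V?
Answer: 54103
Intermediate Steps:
P(V) = -8*V
-227*P(5*6) - 377 = -(-1816)*5*6 - 377 = -(-1816)*30 - 377 = -227*(-240) - 377 = 54480 - 377 = 54103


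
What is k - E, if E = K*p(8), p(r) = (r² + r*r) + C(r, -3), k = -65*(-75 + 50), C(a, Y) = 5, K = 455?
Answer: -58890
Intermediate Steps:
k = 1625 (k = -65*(-25) = 1625)
p(r) = 5 + 2*r² (p(r) = (r² + r*r) + 5 = (r² + r²) + 5 = 2*r² + 5 = 5 + 2*r²)
E = 60515 (E = 455*(5 + 2*8²) = 455*(5 + 2*64) = 455*(5 + 128) = 455*133 = 60515)
k - E = 1625 - 1*60515 = 1625 - 60515 = -58890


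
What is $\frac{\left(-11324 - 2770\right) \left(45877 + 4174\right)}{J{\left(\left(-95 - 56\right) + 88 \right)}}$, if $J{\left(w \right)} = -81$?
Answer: $8708874$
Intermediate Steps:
$\frac{\left(-11324 - 2770\right) \left(45877 + 4174\right)}{J{\left(\left(-95 - 56\right) + 88 \right)}} = \frac{\left(-11324 - 2770\right) \left(45877 + 4174\right)}{-81} = \left(-14094\right) 50051 \left(- \frac{1}{81}\right) = \left(-705418794\right) \left(- \frac{1}{81}\right) = 8708874$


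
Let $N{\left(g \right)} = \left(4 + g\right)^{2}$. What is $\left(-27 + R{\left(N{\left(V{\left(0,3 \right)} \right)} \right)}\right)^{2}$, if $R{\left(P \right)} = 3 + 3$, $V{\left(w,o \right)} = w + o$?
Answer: $441$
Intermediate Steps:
$V{\left(w,o \right)} = o + w$
$R{\left(P \right)} = 6$
$\left(-27 + R{\left(N{\left(V{\left(0,3 \right)} \right)} \right)}\right)^{2} = \left(-27 + 6\right)^{2} = \left(-21\right)^{2} = 441$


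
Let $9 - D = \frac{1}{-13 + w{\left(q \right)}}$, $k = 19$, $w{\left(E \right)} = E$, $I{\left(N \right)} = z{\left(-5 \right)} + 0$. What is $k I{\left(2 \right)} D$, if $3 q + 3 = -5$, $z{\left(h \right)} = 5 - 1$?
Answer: $\frac{32376}{47} \approx 688.85$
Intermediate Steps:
$z{\left(h \right)} = 4$ ($z{\left(h \right)} = 5 - 1 = 4$)
$q = - \frac{8}{3}$ ($q = -1 + \frac{1}{3} \left(-5\right) = -1 - \frac{5}{3} = - \frac{8}{3} \approx -2.6667$)
$I{\left(N \right)} = 4$ ($I{\left(N \right)} = 4 + 0 = 4$)
$D = \frac{426}{47}$ ($D = 9 - \frac{1}{-13 - \frac{8}{3}} = 9 - \frac{1}{- \frac{47}{3}} = 9 - - \frac{3}{47} = 9 + \frac{3}{47} = \frac{426}{47} \approx 9.0638$)
$k I{\left(2 \right)} D = 19 \cdot 4 \cdot \frac{426}{47} = 76 \cdot \frac{426}{47} = \frac{32376}{47}$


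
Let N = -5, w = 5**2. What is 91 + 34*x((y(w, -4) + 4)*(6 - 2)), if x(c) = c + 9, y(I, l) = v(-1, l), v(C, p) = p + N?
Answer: -283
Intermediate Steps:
w = 25
v(C, p) = -5 + p (v(C, p) = p - 5 = -5 + p)
y(I, l) = -5 + l
x(c) = 9 + c
91 + 34*x((y(w, -4) + 4)*(6 - 2)) = 91 + 34*(9 + ((-5 - 4) + 4)*(6 - 2)) = 91 + 34*(9 + (-9 + 4)*4) = 91 + 34*(9 - 5*4) = 91 + 34*(9 - 20) = 91 + 34*(-11) = 91 - 374 = -283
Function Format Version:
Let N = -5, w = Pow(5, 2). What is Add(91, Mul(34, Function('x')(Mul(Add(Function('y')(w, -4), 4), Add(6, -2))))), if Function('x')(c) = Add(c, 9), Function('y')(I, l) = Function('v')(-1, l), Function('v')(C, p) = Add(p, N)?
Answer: -283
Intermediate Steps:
w = 25
Function('v')(C, p) = Add(-5, p) (Function('v')(C, p) = Add(p, -5) = Add(-5, p))
Function('y')(I, l) = Add(-5, l)
Function('x')(c) = Add(9, c)
Add(91, Mul(34, Function('x')(Mul(Add(Function('y')(w, -4), 4), Add(6, -2))))) = Add(91, Mul(34, Add(9, Mul(Add(Add(-5, -4), 4), Add(6, -2))))) = Add(91, Mul(34, Add(9, Mul(Add(-9, 4), 4)))) = Add(91, Mul(34, Add(9, Mul(-5, 4)))) = Add(91, Mul(34, Add(9, -20))) = Add(91, Mul(34, -11)) = Add(91, -374) = -283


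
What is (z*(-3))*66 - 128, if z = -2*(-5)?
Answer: -2108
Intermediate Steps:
z = 10
(z*(-3))*66 - 128 = (10*(-3))*66 - 128 = -30*66 - 128 = -1980 - 128 = -2108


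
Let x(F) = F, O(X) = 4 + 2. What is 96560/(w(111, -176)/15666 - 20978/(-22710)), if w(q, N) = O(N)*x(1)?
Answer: 1431400853400/13699067 ≈ 1.0449e+5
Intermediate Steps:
O(X) = 6
w(q, N) = 6 (w(q, N) = 6*1 = 6)
96560/(w(111, -176)/15666 - 20978/(-22710)) = 96560/(6/15666 - 20978/(-22710)) = 96560/(6*(1/15666) - 20978*(-1/22710)) = 96560/(1/2611 + 10489/11355) = 96560/(27398134/29647905) = 96560*(29647905/27398134) = 1431400853400/13699067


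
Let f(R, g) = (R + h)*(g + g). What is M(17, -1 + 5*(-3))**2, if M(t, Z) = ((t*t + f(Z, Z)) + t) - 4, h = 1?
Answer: 611524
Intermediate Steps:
f(R, g) = 2*g*(1 + R) (f(R, g) = (R + 1)*(g + g) = (1 + R)*(2*g) = 2*g*(1 + R))
M(t, Z) = -4 + t + t**2 + 2*Z*(1 + Z) (M(t, Z) = ((t*t + 2*Z*(1 + Z)) + t) - 4 = ((t**2 + 2*Z*(1 + Z)) + t) - 4 = (t + t**2 + 2*Z*(1 + Z)) - 4 = -4 + t + t**2 + 2*Z*(1 + Z))
M(17, -1 + 5*(-3))**2 = (-4 + 17 + 17**2 + 2*(-1 + 5*(-3))*(1 + (-1 + 5*(-3))))**2 = (-4 + 17 + 289 + 2*(-1 - 15)*(1 + (-1 - 15)))**2 = (-4 + 17 + 289 + 2*(-16)*(1 - 16))**2 = (-4 + 17 + 289 + 2*(-16)*(-15))**2 = (-4 + 17 + 289 + 480)**2 = 782**2 = 611524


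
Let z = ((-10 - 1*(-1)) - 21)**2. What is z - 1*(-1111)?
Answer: 2011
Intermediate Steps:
z = 900 (z = ((-10 + 1) - 21)**2 = (-9 - 21)**2 = (-30)**2 = 900)
z - 1*(-1111) = 900 - 1*(-1111) = 900 + 1111 = 2011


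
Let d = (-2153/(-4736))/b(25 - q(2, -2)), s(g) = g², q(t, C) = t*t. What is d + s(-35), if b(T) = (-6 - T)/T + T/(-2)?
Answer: 478616929/390720 ≈ 1225.0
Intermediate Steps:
q(t, C) = t²
b(T) = -T/2 + (-6 - T)/T (b(T) = (-6 - T)/T + T*(-½) = (-6 - T)/T - T/2 = -T/2 + (-6 - T)/T)
d = -15071/390720 (d = (-2153/(-4736))/(-1 - 6/(25 - 1*2²) - (25 - 1*2²)/2) = (-2153*(-1/4736))/(-1 - 6/(25 - 1*4) - (25 - 1*4)/2) = 2153/(4736*(-1 - 6/(25 - 4) - (25 - 4)/2)) = 2153/(4736*(-1 - 6/21 - ½*21)) = 2153/(4736*(-1 - 6*1/21 - 21/2)) = 2153/(4736*(-1 - 2/7 - 21/2)) = 2153/(4736*(-165/14)) = (2153/4736)*(-14/165) = -15071/390720 ≈ -0.038572)
d + s(-35) = -15071/390720 + (-35)² = -15071/390720 + 1225 = 478616929/390720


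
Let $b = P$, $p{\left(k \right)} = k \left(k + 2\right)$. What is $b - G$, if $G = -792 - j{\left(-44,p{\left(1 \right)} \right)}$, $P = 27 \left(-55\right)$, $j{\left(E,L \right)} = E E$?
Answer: $1243$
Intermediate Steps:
$p{\left(k \right)} = k \left(2 + k\right)$
$j{\left(E,L \right)} = E^{2}$
$P = -1485$
$b = -1485$
$G = -2728$ ($G = -792 - \left(-44\right)^{2} = -792 - 1936 = -2728$)
$b - G = -1485 - -2728 = -1485 + 2728 = 1243$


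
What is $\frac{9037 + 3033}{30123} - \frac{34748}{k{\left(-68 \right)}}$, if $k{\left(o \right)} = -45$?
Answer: $\frac{38787302}{50205} \approx 772.58$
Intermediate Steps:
$\frac{9037 + 3033}{30123} - \frac{34748}{k{\left(-68 \right)}} = \frac{9037 + 3033}{30123} - \frac{34748}{-45} = 12070 \cdot \frac{1}{30123} - - \frac{34748}{45} = \frac{12070}{30123} + \frac{34748}{45} = \frac{38787302}{50205}$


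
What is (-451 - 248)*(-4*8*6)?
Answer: 134208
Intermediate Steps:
(-451 - 248)*(-4*8*6) = -(-22368)*6 = -699*(-192) = 134208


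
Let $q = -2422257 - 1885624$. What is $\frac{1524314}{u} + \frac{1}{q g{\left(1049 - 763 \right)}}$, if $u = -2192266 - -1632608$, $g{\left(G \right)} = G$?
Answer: $- \frac{85365323167681}{31342220841074} \approx -2.7237$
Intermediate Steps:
$q = -4307881$
$u = -559658$ ($u = -2192266 + 1632608 = -559658$)
$\frac{1524314}{u} + \frac{1}{q g{\left(1049 - 763 \right)}} = \frac{1524314}{-559658} + \frac{1}{\left(-4307881\right) \left(1049 - 763\right)} = 1524314 \left(- \frac{1}{559658}\right) - \frac{1}{4307881 \left(1049 - 763\right)} = - \frac{69287}{25439} - \frac{1}{4307881 \cdot 286} = - \frac{69287}{25439} - \frac{1}{1232053966} = - \frac{85365323167681}{31342220841074}$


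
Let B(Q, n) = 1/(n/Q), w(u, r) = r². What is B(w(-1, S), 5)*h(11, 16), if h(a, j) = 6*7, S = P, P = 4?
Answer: 672/5 ≈ 134.40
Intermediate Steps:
S = 4
h(a, j) = 42
B(Q, n) = Q/n
B(w(-1, S), 5)*h(11, 16) = (4²/5)*42 = (16*(⅕))*42 = (16/5)*42 = 672/5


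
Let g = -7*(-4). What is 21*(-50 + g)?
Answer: -462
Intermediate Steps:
g = 28
21*(-50 + g) = 21*(-50 + 28) = 21*(-22) = -462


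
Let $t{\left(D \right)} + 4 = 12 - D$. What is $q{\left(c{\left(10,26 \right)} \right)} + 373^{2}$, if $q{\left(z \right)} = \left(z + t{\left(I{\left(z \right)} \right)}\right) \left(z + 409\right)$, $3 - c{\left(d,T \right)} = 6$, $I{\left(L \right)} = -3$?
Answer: $142377$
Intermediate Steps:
$c{\left(d,T \right)} = -3$ ($c{\left(d,T \right)} = 3 - 6 = -3$)
$t{\left(D \right)} = 8 - D$ ($t{\left(D \right)} = -4 - \left(-12 + D\right) = 8 - D$)
$q{\left(z \right)} = \left(11 + z\right) \left(409 + z\right)$ ($q{\left(z \right)} = \left(z + \left(8 - -3\right)\right) \left(z + 409\right) = \left(z + \left(8 + 3\right)\right) \left(409 + z\right) = \left(z + 11\right) \left(409 + z\right) = \left(11 + z\right) \left(409 + z\right)$)
$q{\left(c{\left(10,26 \right)} \right)} + 373^{2} = \left(4499 + \left(-3\right)^{2} + 420 \left(-3\right)\right) + 373^{2} = \left(4499 + 9 - 1260\right) + 139129 = 3248 + 139129 = 142377$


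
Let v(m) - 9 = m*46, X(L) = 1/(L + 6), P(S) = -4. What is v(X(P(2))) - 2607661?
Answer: -2607629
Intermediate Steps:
X(L) = 1/(6 + L)
v(m) = 9 + 46*m (v(m) = 9 + m*46 = 9 + 46*m)
v(X(P(2))) - 2607661 = (9 + 46/(6 - 4)) - 2607661 = (9 + 46/2) - 2607661 = (9 + 46*(½)) - 2607661 = (9 + 23) - 2607661 = 32 - 2607661 = -2607629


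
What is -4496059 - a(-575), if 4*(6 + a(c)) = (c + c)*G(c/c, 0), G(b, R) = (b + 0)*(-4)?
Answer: -4497203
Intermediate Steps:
G(b, R) = -4*b (G(b, R) = b*(-4) = -4*b)
a(c) = -6 - 2*c (a(c) = -6 + ((c + c)*(-4*c/c))/4 = -6 + ((2*c)*(-4*1))/4 = -6 + ((2*c)*(-4))/4 = -6 + (-8*c)/4 = -6 - 2*c)
-4496059 - a(-575) = -4496059 - (-6 - 2*(-575)) = -4496059 - (-6 + 1150) = -4496059 - 1*1144 = -4496059 - 1144 = -4497203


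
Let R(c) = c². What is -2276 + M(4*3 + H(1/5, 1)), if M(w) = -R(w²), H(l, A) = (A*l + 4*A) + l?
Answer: -46634676/625 ≈ -74616.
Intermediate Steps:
H(l, A) = l + 4*A + A*l (H(l, A) = (4*A + A*l) + l = l + 4*A + A*l)
M(w) = -w⁴ (M(w) = -(w²)² = -w⁴)
-2276 + M(4*3 + H(1/5, 1)) = -2276 - (4*3 + (1/5 + 4*1 + 1/5))⁴ = -2276 - (12 + (⅕ + 4 + 1*(⅕)))⁴ = -2276 - (12 + (⅕ + 4 + ⅕))⁴ = -2276 - (12 + 22/5)⁴ = -2276 - (82/5)⁴ = -2276 - 1*45212176/625 = -2276 - 45212176/625 = -46634676/625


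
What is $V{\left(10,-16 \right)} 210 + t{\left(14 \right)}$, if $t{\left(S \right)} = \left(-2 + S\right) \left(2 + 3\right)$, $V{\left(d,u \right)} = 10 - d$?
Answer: $60$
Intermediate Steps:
$t{\left(S \right)} = -10 + 5 S$ ($t{\left(S \right)} = \left(-2 + S\right) 5 = -10 + 5 S$)
$V{\left(10,-16 \right)} 210 + t{\left(14 \right)} = \left(10 - 10\right) 210 + \left(-10 + 5 \cdot 14\right) = \left(10 - 10\right) 210 + \left(-10 + 70\right) = 0 \cdot 210 + 60 = 0 + 60 = 60$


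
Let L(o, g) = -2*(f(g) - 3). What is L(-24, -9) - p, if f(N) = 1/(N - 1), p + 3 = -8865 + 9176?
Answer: -1509/5 ≈ -301.80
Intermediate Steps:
p = 308 (p = -3 + (-8865 + 9176) = -3 + 311 = 308)
f(N) = 1/(-1 + N)
L(o, g) = 6 - 2/(-1 + g) (L(o, g) = -2*(1/(-1 + g) - 3) = -2*(-3 + 1/(-1 + g)) = 6 - 2/(-1 + g))
L(-24, -9) - p = 2*(-4 + 3*(-9))/(-1 - 9) - 1*308 = 2*(-4 - 27)/(-10) - 308 = 2*(-⅒)*(-31) - 308 = 31/5 - 308 = -1509/5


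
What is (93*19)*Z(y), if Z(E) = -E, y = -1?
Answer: 1767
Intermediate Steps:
(93*19)*Z(y) = (93*19)*(-1*(-1)) = 1767*1 = 1767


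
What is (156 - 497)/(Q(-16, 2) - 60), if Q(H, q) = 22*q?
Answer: 341/16 ≈ 21.313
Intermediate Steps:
(156 - 497)/(Q(-16, 2) - 60) = (156 - 497)/(22*2 - 60) = -341/(44 - 60) = -341/(-16) = -341*(-1/16) = 341/16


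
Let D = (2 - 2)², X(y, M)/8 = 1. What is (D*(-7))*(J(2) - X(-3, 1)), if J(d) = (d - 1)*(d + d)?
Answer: 0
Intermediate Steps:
J(d) = 2*d*(-1 + d) (J(d) = (-1 + d)*(2*d) = 2*d*(-1 + d))
X(y, M) = 8 (X(y, M) = 8*1 = 8)
D = 0 (D = 0² = 0)
(D*(-7))*(J(2) - X(-3, 1)) = (0*(-7))*(2*2*(-1 + 2) - 1*8) = 0*(2*2*1 - 8) = 0*(4 - 8) = 0*(-4) = 0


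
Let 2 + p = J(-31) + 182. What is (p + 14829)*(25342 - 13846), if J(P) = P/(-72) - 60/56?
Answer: 3623258027/21 ≈ 1.7254e+8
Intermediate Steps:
J(P) = -15/14 - P/72 (J(P) = P*(-1/72) - 60*1/56 = -P/72 - 15/14 = -15/14 - P/72)
p = 90397/504 (p = -2 + ((-15/14 - 1/72*(-31)) + 182) = -2 + ((-15/14 + 31/72) + 182) = -2 + (-323/504 + 182) = -2 + 91405/504 = 90397/504 ≈ 179.36)
(p + 14829)*(25342 - 13846) = (90397/504 + 14829)*(25342 - 13846) = (7564213/504)*11496 = 3623258027/21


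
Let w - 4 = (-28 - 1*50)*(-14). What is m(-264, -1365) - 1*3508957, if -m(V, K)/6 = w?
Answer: -3515533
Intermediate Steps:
w = 1096 (w = 4 + (-28 - 1*50)*(-14) = 4 + (-28 - 50)*(-14) = 4 - 78*(-14) = 4 + 1092 = 1096)
m(V, K) = -6576 (m(V, K) = -6*1096 = -6576)
m(-264, -1365) - 1*3508957 = -6576 - 1*3508957 = -6576 - 3508957 = -3515533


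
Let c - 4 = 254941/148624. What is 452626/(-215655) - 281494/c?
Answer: -9022691872899242/183185336235 ≈ -49254.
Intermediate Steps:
c = 849437/148624 (c = 4 + 254941/148624 = 849437/148624 ≈ 5.7153)
452626/(-215655) - 281494/c = 452626/(-215655) - 281494/849437/148624 = 452626*(-1/215655) - 281494*148624/849437 = -452626/215655 - 41836764256/849437 = -9022691872899242/183185336235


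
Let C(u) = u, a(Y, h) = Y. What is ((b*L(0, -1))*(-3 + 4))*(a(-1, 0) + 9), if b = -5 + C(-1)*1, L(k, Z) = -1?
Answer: 48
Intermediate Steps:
b = -6 (b = -5 - 1*1 = -5 - 1 = -6)
((b*L(0, -1))*(-3 + 4))*(a(-1, 0) + 9) = ((-6*(-1))*(-3 + 4))*(-1 + 9) = (6*1)*8 = 6*8 = 48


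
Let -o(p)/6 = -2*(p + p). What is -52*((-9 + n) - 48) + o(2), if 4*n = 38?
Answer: 2518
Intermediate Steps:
n = 19/2 (n = (1/4)*38 = 19/2 ≈ 9.5000)
o(p) = 24*p (o(p) = -(-12)*(p + p) = -(-12)*2*p = -(-24)*p = 24*p)
-52*((-9 + n) - 48) + o(2) = -52*((-9 + 19/2) - 48) + 24*2 = -52*(1/2 - 48) + 48 = -52*(-95/2) + 48 = 2470 + 48 = 2518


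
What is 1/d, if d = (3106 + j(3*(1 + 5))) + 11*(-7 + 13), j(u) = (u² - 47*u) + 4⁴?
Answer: 1/2906 ≈ 0.00034412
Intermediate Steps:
j(u) = 256 + u² - 47*u (j(u) = (u² - 47*u) + 256 = 256 + u² - 47*u)
d = 2906 (d = (3106 + (256 + (3*(1 + 5))² - 141*(1 + 5))) + 11*(-7 + 13) = (3106 + (256 + (3*6)² - 141*6)) + 11*6 = (3106 + (256 + 18² - 47*18)) + 66 = (3106 + (256 + 324 - 846)) + 66 = (3106 - 266) + 66 = 2840 + 66 = 2906)
1/d = 1/2906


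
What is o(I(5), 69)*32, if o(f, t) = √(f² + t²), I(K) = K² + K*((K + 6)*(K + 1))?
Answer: 32*√130786 ≈ 11573.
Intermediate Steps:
I(K) = K² + K*(1 + K)*(6 + K) (I(K) = K² + K*((6 + K)*(1 + K)) = K² + K*((1 + K)*(6 + K)) = K² + K*(1 + K)*(6 + K))
o(I(5), 69)*32 = √((5*(6 + 5² + 8*5))² + 69²)*32 = √((5*(6 + 25 + 40))² + 4761)*32 = √((5*71)² + 4761)*32 = √(355² + 4761)*32 = √(126025 + 4761)*32 = √130786*32 = 32*√130786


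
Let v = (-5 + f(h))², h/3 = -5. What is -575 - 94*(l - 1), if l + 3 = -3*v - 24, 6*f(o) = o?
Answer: 35839/2 ≈ 17920.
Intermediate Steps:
h = -15 (h = 3*(-5) = -15)
f(o) = o/6
v = 225/4 (v = (-5 + (⅙)*(-15))² = (-5 - 5/2)² = (-15/2)² = 225/4 ≈ 56.250)
l = -783/4 (l = -3 + (-3*225/4 - 24) = -3 + (-675/4 - 24) = -3 - 771/4 = -783/4 ≈ -195.75)
-575 - 94*(l - 1) = -575 - 94*(-783/4 - 1) = -575 - 94*(-787)/4 = -575 - 1*(-36989/2) = -575 + 36989/2 = 35839/2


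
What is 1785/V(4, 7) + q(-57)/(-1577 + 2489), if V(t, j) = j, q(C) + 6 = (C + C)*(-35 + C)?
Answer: 40507/152 ≈ 266.49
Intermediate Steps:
q(C) = -6 + 2*C*(-35 + C) (q(C) = -6 + (C + C)*(-35 + C) = -6 + (2*C)*(-35 + C) = -6 + 2*C*(-35 + C))
1785/V(4, 7) + q(-57)/(-1577 + 2489) = 1785/7 + (-6 - 70*(-57) + 2*(-57)**2)/(-1577 + 2489) = 1785*(1/7) + (-6 + 3990 + 2*3249)/912 = 255 + (-6 + 3990 + 6498)*(1/912) = 255 + 10482*(1/912) = 255 + 1747/152 = 40507/152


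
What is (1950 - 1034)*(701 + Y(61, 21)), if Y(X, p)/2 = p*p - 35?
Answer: 1385908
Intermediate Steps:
Y(X, p) = -70 + 2*p² (Y(X, p) = 2*(p*p - 35) = 2*(p² - 35) = 2*(-35 + p²) = -70 + 2*p²)
(1950 - 1034)*(701 + Y(61, 21)) = (1950 - 1034)*(701 + (-70 + 2*21²)) = 916*(701 + (-70 + 2*441)) = 916*(701 + (-70 + 882)) = 916*(701 + 812) = 916*1513 = 1385908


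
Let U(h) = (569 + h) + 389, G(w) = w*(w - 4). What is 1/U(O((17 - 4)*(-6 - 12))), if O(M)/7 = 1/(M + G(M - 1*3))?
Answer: 56883/54493921 ≈ 0.0010438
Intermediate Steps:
G(w) = w*(-4 + w)
O(M) = 7/(M + (-7 + M)*(-3 + M)) (O(M) = 7/(M + (M - 1*3)*(-4 + (M - 1*3))) = 7/(M + (M - 3)*(-4 + (M - 3))) = 7/(M + (-3 + M)*(-4 + (-3 + M))) = 7/(M + (-3 + M)*(-7 + M)) = 7/(M + (-7 + M)*(-3 + M)))
U(h) = 958 + h
1/U(O((17 - 4)*(-6 - 12))) = 1/(958 + 7/((17 - 4)*(-6 - 12) + (-7 + (17 - 4)*(-6 - 12))*(-3 + (17 - 4)*(-6 - 12)))) = 1/(958 + 7/(13*(-18) + (-7 + 13*(-18))*(-3 + 13*(-18)))) = 1/(958 + 7/(-234 + (-7 - 234)*(-3 - 234))) = 1/(958 + 7/(-234 - 241*(-237))) = 1/(958 + 7/(-234 + 57117)) = 1/(958 + 7/56883) = 1/(54493921/56883) = 56883/54493921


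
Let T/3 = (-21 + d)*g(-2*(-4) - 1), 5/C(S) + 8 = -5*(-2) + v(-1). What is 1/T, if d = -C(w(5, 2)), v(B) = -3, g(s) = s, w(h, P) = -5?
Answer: -1/336 ≈ -0.0029762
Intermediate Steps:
C(S) = -5 (C(S) = 5/(-8 + (-5*(-2) - 3)) = 5/(-8 + (10 - 3)) = 5/(-8 + 7) = 5/(-1) = 5*(-1) = -5)
d = 5 (d = -1*(-5) = 5)
T = -336 (T = 3*((-21 + 5)*(-2*(-4) - 1)) = 3*(-16*(8 - 1)) = 3*(-16*7) = 3*(-112) = -336)
1/T = 1/(-336) = -1/336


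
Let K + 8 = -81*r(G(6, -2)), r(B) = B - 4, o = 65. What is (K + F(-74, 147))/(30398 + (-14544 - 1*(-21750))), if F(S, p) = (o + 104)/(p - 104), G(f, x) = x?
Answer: 1219/95116 ≈ 0.012816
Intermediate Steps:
r(B) = -4 + B
F(S, p) = 169/(-104 + p) (F(S, p) = (65 + 104)/(p - 104) = 169/(-104 + p))
K = 478 (K = -8 - 81*(-4 - 2) = -8 - 81*(-6) = -8 + 486 = 478)
(K + F(-74, 147))/(30398 + (-14544 - 1*(-21750))) = (478 + 169/(-104 + 147))/(30398 + (-14544 - 1*(-21750))) = (478 + 169/43)/(30398 + (-14544 + 21750)) = (478 + 169*(1/43))/(30398 + 7206) = (478 + 169/43)/37604 = (20723/43)*(1/37604) = 1219/95116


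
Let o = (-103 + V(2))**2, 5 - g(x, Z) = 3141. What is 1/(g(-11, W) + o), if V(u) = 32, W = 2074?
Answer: 1/1905 ≈ 0.00052493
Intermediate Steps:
g(x, Z) = -3136 (g(x, Z) = 5 - 1*3141 = 5 - 3141 = -3136)
o = 5041 (o = (-103 + 32)**2 = (-71)**2 = 5041)
1/(g(-11, W) + o) = 1/(-3136 + 5041) = 1/1905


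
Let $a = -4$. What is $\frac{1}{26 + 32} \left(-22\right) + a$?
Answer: $- \frac{127}{29} \approx -4.3793$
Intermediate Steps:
$\frac{1}{26 + 32} \left(-22\right) + a = \frac{1}{26 + 32} \left(-22\right) - 4 = \frac{1}{58} \left(-22\right) - 4 = - \frac{11}{29} - 4 = - \frac{127}{29}$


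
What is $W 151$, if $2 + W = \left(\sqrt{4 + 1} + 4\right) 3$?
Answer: $1510 + 453 \sqrt{5} \approx 2522.9$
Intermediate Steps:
$W = 10 + 3 \sqrt{5}$ ($W = -2 + \left(\sqrt{4 + 1} + 4\right) 3 = -2 + \left(\sqrt{5} + 4\right) 3 = -2 + \left(4 + \sqrt{5}\right) 3 = -2 + \left(12 + 3 \sqrt{5}\right) = 10 + 3 \sqrt{5} \approx 16.708$)
$W 151 = \left(10 + 3 \sqrt{5}\right) 151 = 1510 + 453 \sqrt{5}$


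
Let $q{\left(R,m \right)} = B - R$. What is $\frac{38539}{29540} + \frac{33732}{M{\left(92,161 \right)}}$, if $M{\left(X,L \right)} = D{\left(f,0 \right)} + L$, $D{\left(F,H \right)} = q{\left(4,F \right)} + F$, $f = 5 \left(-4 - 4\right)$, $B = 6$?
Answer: $\frac{333727859}{1211140} \approx 275.55$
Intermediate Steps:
$f = -40$ ($f = 5 \left(-8\right) = -40$)
$q{\left(R,m \right)} = 6 - R$
$D{\left(F,H \right)} = 2 + F$ ($D{\left(F,H \right)} = \left(6 - 4\right) + F = 2 + F$)
$M{\left(X,L \right)} = -38 + L$ ($M{\left(X,L \right)} = \left(2 - 40\right) + L = -38 + L$)
$\frac{38539}{29540} + \frac{33732}{M{\left(92,161 \right)}} = \frac{38539}{29540} + \frac{33732}{-38 + 161} = 38539 \cdot \frac{1}{29540} + \frac{33732}{123} = \frac{38539}{29540} + 33732 \cdot \frac{1}{123} = \frac{38539}{29540} + \frac{11244}{41} = \frac{333727859}{1211140}$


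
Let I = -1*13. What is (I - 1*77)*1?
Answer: -90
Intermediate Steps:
I = -13
(I - 1*77)*1 = (-13 - 1*77)*1 = (-13 - 77)*1 = -90*1 = -90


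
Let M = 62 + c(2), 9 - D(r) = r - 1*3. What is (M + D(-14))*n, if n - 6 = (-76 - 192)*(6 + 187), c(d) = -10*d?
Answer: -3516824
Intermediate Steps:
D(r) = 12 - r (D(r) = 9 - (r - 1*3) = 9 - (r - 3) = 9 - (-3 + r) = 9 + (3 - r) = 12 - r)
n = -51718 (n = 6 + (-76 - 192)*(6 + 187) = 6 - 268*193 = 6 - 51724 = -51718)
M = 42 (M = 62 - 10*2 = 62 - 20 = 42)
(M + D(-14))*n = (42 + (12 - 1*(-14)))*(-51718) = (42 + (12 + 14))*(-51718) = (42 + 26)*(-51718) = 68*(-51718) = -3516824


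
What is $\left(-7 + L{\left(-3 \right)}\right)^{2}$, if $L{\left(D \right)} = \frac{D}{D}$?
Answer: $36$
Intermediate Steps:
$L{\left(D \right)} = 1$
$\left(-7 + L{\left(-3 \right)}\right)^{2} = \left(-7 + 1\right)^{2} = \left(-6\right)^{2} = 36$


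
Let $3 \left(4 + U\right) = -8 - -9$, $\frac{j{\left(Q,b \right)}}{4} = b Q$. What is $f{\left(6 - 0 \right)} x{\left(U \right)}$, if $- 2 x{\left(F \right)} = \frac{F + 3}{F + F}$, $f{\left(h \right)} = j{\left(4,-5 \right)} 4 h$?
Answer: $\frac{960}{11} \approx 87.273$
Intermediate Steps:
$j{\left(Q,b \right)} = 4 Q b$ ($j{\left(Q,b \right)} = 4 b Q = 4 Q b$)
$U = - \frac{11}{3}$ ($U = -4 + \frac{-8 - -9}{3} = -4 + \frac{-8 + 9}{3} = -4 + \frac{1}{3} \cdot 1 = -4 + \frac{1}{3} = - \frac{11}{3} \approx -3.6667$)
$f{\left(h \right)} = - 320 h$ ($f{\left(h \right)} = 4 \cdot 4 \left(-5\right) 4 h = \left(-80\right) 4 h = - 320 h$)
$x{\left(F \right)} = - \frac{3 + F}{4 F}$ ($x{\left(F \right)} = - \frac{\left(F + 3\right) \frac{1}{F + F}}{2} = - \frac{\left(3 + F\right) \frac{1}{2 F}}{2} = - \frac{\frac{1}{2} \frac{1}{F} \left(3 + F\right)}{2} = - \frac{3 + F}{4 F}$)
$f{\left(6 - 0 \right)} x{\left(U \right)} = - 320 \left(6 - 0\right) \frac{-3 - - \frac{11}{3}}{4 \left(- \frac{11}{3}\right)} = - 320 \left(6 + 0\right) \frac{1}{4} \left(- \frac{3}{11}\right) \left(-3 + \frac{11}{3}\right) = \left(-320\right) 6 \cdot \frac{1}{4} \left(- \frac{3}{11}\right) \frac{2}{3} = \left(-1920\right) \left(- \frac{1}{22}\right) = \frac{960}{11}$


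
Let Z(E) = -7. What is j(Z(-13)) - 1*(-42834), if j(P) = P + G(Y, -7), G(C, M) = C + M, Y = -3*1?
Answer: 42817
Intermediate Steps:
Y = -3
j(P) = -10 + P (j(P) = P + (-3 - 7) = P - 10 = -10 + P)
j(Z(-13)) - 1*(-42834) = (-10 - 7) - 1*(-42834) = -17 + 42834 = 42817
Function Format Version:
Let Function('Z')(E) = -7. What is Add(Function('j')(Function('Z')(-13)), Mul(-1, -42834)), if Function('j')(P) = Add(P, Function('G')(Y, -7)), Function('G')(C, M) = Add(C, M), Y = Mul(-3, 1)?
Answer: 42817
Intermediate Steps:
Y = -3
Function('j')(P) = Add(-10, P) (Function('j')(P) = Add(P, Add(-3, -7)) = Add(P, -10) = Add(-10, P))
Add(Function('j')(Function('Z')(-13)), Mul(-1, -42834)) = Add(Add(-10, -7), Mul(-1, -42834)) = Add(-17, 42834) = 42817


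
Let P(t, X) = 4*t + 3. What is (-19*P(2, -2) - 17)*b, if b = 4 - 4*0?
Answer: -904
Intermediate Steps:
P(t, X) = 3 + 4*t
b = 4 (b = 4 + 0 = 4)
(-19*P(2, -2) - 17)*b = (-19*(3 + 4*2) - 17)*4 = (-19*(3 + 8) - 17)*4 = (-19*11 - 17)*4 = (-209 - 17)*4 = -226*4 = -904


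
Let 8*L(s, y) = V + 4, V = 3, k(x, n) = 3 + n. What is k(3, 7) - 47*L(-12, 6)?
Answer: -249/8 ≈ -31.125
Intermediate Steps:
L(s, y) = 7/8 (L(s, y) = (3 + 4)/8 = (1/8)*7 = 7/8)
k(3, 7) - 47*L(-12, 6) = (3 + 7) - 47*7/8 = 10 - 329/8 = -249/8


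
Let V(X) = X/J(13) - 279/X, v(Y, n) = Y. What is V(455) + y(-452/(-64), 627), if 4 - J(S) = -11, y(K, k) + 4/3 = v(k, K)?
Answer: 298201/455 ≈ 655.39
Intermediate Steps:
y(K, k) = -4/3 + k
J(S) = 15 (J(S) = 4 - 1*(-11) = 4 + 11 = 15)
V(X) = -279/X + X/15 (V(X) = X/15 - 279/X = -279/X + X/15)
V(455) + y(-452/(-64), 627) = (-279/455 + (1/15)*455) + (-4/3 + 627) = (-279*1/455 + 91/3) + 1877/3 = (-279/455 + 91/3) + 1877/3 = 40568/1365 + 1877/3 = 298201/455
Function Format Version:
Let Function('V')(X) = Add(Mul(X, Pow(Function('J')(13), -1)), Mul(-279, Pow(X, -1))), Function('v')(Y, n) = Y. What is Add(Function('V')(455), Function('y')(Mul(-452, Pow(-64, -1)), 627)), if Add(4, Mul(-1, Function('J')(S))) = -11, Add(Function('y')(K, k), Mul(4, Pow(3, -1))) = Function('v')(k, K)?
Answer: Rational(298201, 455) ≈ 655.39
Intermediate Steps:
Function('y')(K, k) = Add(Rational(-4, 3), k)
Function('J')(S) = 15 (Function('J')(S) = Add(4, Mul(-1, -11)) = Add(4, 11) = 15)
Function('V')(X) = Add(Mul(-279, Pow(X, -1)), Mul(Rational(1, 15), X)) (Function('V')(X) = Add(Mul(X, Pow(15, -1)), Mul(-279, Pow(X, -1))) = Add(Mul(X, Rational(1, 15)), Mul(-279, Pow(X, -1))) = Add(Mul(Rational(1, 15), X), Mul(-279, Pow(X, -1))) = Add(Mul(-279, Pow(X, -1)), Mul(Rational(1, 15), X)))
Add(Function('V')(455), Function('y')(Mul(-452, Pow(-64, -1)), 627)) = Add(Add(Mul(-279, Pow(455, -1)), Mul(Rational(1, 15), 455)), Add(Rational(-4, 3), 627)) = Add(Add(Mul(-279, Rational(1, 455)), Rational(91, 3)), Rational(1877, 3)) = Add(Add(Rational(-279, 455), Rational(91, 3)), Rational(1877, 3)) = Add(Rational(40568, 1365), Rational(1877, 3)) = Rational(298201, 455)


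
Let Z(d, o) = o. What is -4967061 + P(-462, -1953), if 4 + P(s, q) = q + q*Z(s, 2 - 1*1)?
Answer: -4970971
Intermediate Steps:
P(s, q) = -4 + 2*q (P(s, q) = -4 + (q + q*(2 - 1*1)) = -4 + (q + q*(2 - 1)) = -4 + (q + q*1) = -4 + (q + q) = -4 + 2*q)
-4967061 + P(-462, -1953) = -4967061 + (-4 + 2*(-1953)) = -4967061 + (-4 - 3906) = -4967061 - 3910 = -4970971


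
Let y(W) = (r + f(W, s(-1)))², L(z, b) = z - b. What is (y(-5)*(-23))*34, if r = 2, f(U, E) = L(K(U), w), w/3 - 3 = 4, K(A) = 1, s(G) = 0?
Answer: -253368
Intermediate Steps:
w = 21 (w = 9 + 3*4 = 9 + 12 = 21)
f(U, E) = -20 (f(U, E) = 1 - 1*21 = 1 - 21 = -20)
y(W) = 324 (y(W) = (2 - 20)² = (-18)² = 324)
(y(-5)*(-23))*34 = (324*(-23))*34 = -7452*34 = -253368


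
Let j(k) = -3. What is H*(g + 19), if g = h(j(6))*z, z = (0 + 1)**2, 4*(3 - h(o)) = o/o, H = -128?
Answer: -2784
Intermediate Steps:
h(o) = 11/4 (h(o) = 3 - o/(4*o) = 3 - 1/4*1 = 3 - 1/4 = 11/4)
z = 1 (z = 1**2 = 1)
g = 11/4 (g = (11/4)*1 = 11/4 ≈ 2.7500)
H*(g + 19) = -128*(11/4 + 19) = -128*87/4 = -2784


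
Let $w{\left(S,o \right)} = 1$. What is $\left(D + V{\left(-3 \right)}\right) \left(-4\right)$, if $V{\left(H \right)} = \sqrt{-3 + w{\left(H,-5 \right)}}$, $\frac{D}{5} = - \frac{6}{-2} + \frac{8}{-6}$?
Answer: $- \frac{100}{3} - 4 i \sqrt{2} \approx -33.333 - 5.6569 i$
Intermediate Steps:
$D = \frac{25}{3}$ ($D = 5 \left(- \frac{6}{-2} + \frac{8}{-6}\right) = 5 \left(\left(-6\right) \left(- \frac{1}{2}\right) + 8 \left(- \frac{1}{6}\right)\right) = 5 \left(3 - \frac{4}{3}\right) = 5 \cdot \frac{5}{3} = \frac{25}{3} \approx 8.3333$)
$V{\left(H \right)} = i \sqrt{2}$ ($V{\left(H \right)} = \sqrt{-3 + 1} = \sqrt{-2} = i \sqrt{2}$)
$\left(D + V{\left(-3 \right)}\right) \left(-4\right) = \left(\frac{25}{3} + i \sqrt{2}\right) \left(-4\right) = - \frac{100}{3} - 4 i \sqrt{2}$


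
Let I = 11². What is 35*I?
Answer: 4235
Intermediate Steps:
I = 121
35*I = 35*121 = 4235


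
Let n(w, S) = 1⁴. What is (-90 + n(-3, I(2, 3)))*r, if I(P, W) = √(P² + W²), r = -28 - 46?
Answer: 6586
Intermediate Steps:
r = -74
n(w, S) = 1
(-90 + n(-3, I(2, 3)))*r = (-90 + 1)*(-74) = -89*(-74) = 6586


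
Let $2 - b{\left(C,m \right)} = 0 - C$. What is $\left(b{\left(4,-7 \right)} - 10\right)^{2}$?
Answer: $16$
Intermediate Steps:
$b{\left(C,m \right)} = 2 + C$ ($b{\left(C,m \right)} = 2 - \left(0 - C\right) = 2 - - C = 2 + C$)
$\left(b{\left(4,-7 \right)} - 10\right)^{2} = \left(\left(2 + 4\right) - 10\right)^{2} = \left(6 - 10\right)^{2} = \left(-4\right)^{2} = 16$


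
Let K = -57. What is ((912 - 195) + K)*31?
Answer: 20460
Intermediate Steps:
((912 - 195) + K)*31 = ((912 - 195) - 57)*31 = (717 - 57)*31 = 660*31 = 20460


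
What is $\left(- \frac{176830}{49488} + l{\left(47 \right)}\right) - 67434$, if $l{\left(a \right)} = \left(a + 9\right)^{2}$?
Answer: $- \frac{1591078127}{24744} \approx -64302.0$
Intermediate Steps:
$l{\left(a \right)} = \left(9 + a\right)^{2}$
$\left(- \frac{176830}{49488} + l{\left(47 \right)}\right) - 67434 = \left(- \frac{176830}{49488} + \left(9 + 47\right)^{2}\right) - 67434 = \left(\left(-176830\right) \frac{1}{49488} + 56^{2}\right) - 67434 = \left(- \frac{88415}{24744} + 3136\right) - 67434 = \frac{77508769}{24744} - 67434 = - \frac{1591078127}{24744}$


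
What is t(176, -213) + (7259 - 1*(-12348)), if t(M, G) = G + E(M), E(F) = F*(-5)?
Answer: 18514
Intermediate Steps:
E(F) = -5*F
t(M, G) = G - 5*M
t(176, -213) + (7259 - 1*(-12348)) = (-213 - 5*176) + (7259 - 1*(-12348)) = (-213 - 880) + (7259 + 12348) = -1093 + 19607 = 18514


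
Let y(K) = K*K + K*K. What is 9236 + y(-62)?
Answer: 16924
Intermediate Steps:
y(K) = 2*K² (y(K) = K² + K² = 2*K²)
9236 + y(-62) = 9236 + 2*(-62)² = 9236 + 2*3844 = 9236 + 7688 = 16924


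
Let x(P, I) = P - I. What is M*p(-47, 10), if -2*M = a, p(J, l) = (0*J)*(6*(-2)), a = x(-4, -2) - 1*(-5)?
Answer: 0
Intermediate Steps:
a = 3 (a = (-4 - 1*(-2)) - 1*(-5) = (-4 + 2) + 5 = -2 + 5 = 3)
p(J, l) = 0 (p(J, l) = 0*(-12) = 0)
M = -3/2 (M = -1/2*3 = -3/2 ≈ -1.5000)
M*p(-47, 10) = -3/2*0 = 0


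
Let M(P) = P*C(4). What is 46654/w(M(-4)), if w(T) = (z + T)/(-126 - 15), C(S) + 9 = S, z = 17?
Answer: -6578214/37 ≈ -1.7779e+5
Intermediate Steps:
C(S) = -9 + S
M(P) = -5*P (M(P) = P*(-9 + 4) = P*(-5) = -5*P)
w(T) = -17/141 - T/141 (w(T) = (17 + T)/(-126 - 15) = (17 + T)/(-141) = (17 + T)*(-1/141) = -17/141 - T/141)
46654/w(M(-4)) = 46654/(-17/141 - (-5)*(-4)/141) = 46654/(-17/141 - 1/141*20) = 46654/(-17/141 - 20/141) = 46654/(-37/141) = 46654*(-141/37) = -6578214/37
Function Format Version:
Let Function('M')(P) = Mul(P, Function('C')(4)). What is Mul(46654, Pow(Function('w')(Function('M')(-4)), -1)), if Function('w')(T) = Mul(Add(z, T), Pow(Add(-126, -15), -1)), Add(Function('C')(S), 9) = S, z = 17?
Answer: Rational(-6578214, 37) ≈ -1.7779e+5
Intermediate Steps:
Function('C')(S) = Add(-9, S)
Function('M')(P) = Mul(-5, P) (Function('M')(P) = Mul(P, Add(-9, 4)) = Mul(P, -5) = Mul(-5, P))
Function('w')(T) = Add(Rational(-17, 141), Mul(Rational(-1, 141), T)) (Function('w')(T) = Mul(Add(17, T), Pow(Add(-126, -15), -1)) = Mul(Add(17, T), Pow(-141, -1)) = Mul(Add(17, T), Rational(-1, 141)) = Add(Rational(-17, 141), Mul(Rational(-1, 141), T)))
Mul(46654, Pow(Function('w')(Function('M')(-4)), -1)) = Mul(46654, Pow(Add(Rational(-17, 141), Mul(Rational(-1, 141), Mul(-5, -4))), -1)) = Mul(46654, Pow(Add(Rational(-17, 141), Mul(Rational(-1, 141), 20)), -1)) = Mul(46654, Pow(Add(Rational(-17, 141), Rational(-20, 141)), -1)) = Mul(46654, Pow(Rational(-37, 141), -1)) = Mul(46654, Rational(-141, 37)) = Rational(-6578214, 37)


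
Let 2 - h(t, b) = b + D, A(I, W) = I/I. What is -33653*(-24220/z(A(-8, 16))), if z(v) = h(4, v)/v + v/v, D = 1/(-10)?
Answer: 1164393800/3 ≈ 3.8813e+8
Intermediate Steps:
D = -1/10 ≈ -0.10000
A(I, W) = 1
h(t, b) = 21/10 - b (h(t, b) = 2 - (b - 1/10) = 2 - (-1/10 + b) = 2 + (1/10 - b) = 21/10 - b)
z(v) = 1 + (21/10 - v)/v (z(v) = (21/10 - v)/v + v/v = (21/10 - v)/v + 1 = 1 + (21/10 - v)/v)
-33653*(-24220/z(A(-8, 16))) = -33653/(((21/10)/1)/(-24220)) = -33653/(((21/10)*1)*(-1/24220)) = -33653/((21/10)*(-1/24220)) = -33653/(-3/34600) = -33653*(-34600/3) = 1164393800/3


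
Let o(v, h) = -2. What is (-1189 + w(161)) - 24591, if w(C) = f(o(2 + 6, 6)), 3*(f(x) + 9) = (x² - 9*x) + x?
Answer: -77347/3 ≈ -25782.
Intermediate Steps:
f(x) = -9 - 8*x/3 + x²/3 (f(x) = -9 + ((x² - 9*x) + x)/3 = -9 + (x² - 8*x)/3 = -9 + (-8*x/3 + x²/3) = -9 - 8*x/3 + x²/3)
w(C) = -7/3 (w(C) = -9 - 8/3*(-2) + (⅓)*(-2)² = -9 + 16/3 + (⅓)*4 = -9 + 16/3 + 4/3 = -7/3)
(-1189 + w(161)) - 24591 = (-1189 - 7/3) - 24591 = -3574/3 - 24591 = -77347/3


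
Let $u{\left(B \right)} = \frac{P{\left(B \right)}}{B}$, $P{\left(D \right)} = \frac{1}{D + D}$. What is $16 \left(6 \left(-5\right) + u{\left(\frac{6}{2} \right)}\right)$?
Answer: $- \frac{4312}{9} \approx -479.11$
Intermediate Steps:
$P{\left(D \right)} = \frac{1}{2 D}$
$u{\left(B \right)} = \frac{1}{2 B^{2}}$ ($u{\left(B \right)} = \frac{\frac{1}{2} \frac{1}{B}}{B} = \frac{1}{2 B^{2}}$)
$16 \left(6 \left(-5\right) + u{\left(\frac{6}{2} \right)}\right) = 16 \left(6 \left(-5\right) + \frac{1}{2 \cdot 9}\right) = 16 \left(-30 + \frac{1}{2 \cdot 9}\right) = 16 \left(-30 + \frac{1}{2} \cdot \frac{1}{9}\right) = 16 \left(-30 + \frac{1}{18}\right) = 16 \left(- \frac{539}{18}\right) = - \frac{4312}{9}$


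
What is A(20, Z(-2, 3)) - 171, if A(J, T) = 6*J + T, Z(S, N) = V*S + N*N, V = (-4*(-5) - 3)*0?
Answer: -42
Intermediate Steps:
V = 0 (V = (20 - 3)*0 = 17*0 = 0)
Z(S, N) = N² (Z(S, N) = 0*S + N*N = 0 + N² = N²)
A(J, T) = T + 6*J
A(20, Z(-2, 3)) - 171 = (3² + 6*20) - 171 = (9 + 120) - 171 = 129 - 171 = -42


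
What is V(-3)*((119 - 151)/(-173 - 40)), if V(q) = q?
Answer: -32/71 ≈ -0.45070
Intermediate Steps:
V(-3)*((119 - 151)/(-173 - 40)) = -3*(119 - 151)/(-173 - 40) = -(-96)/(-213) = -(-96)*(-1)/213 = -3*32/213 = -32/71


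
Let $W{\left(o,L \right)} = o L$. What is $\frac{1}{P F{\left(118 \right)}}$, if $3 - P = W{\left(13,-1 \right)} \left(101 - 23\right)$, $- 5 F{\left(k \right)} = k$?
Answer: $- \frac{5}{120006} \approx -4.1665 \cdot 10^{-5}$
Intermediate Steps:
$F{\left(k \right)} = - \frac{k}{5}$
$W{\left(o,L \right)} = L o$
$P = 1017$ ($P = 3 - \left(-1\right) 13 \left(101 - 23\right) = 3 - \left(-13\right) 78 = 3 - -1014 = 3 + 1014 = 1017$)
$\frac{1}{P F{\left(118 \right)}} = \frac{1}{1017 \left(\left(- \frac{1}{5}\right) 118\right)} = \frac{1}{1017 \left(- \frac{118}{5}\right)} = \frac{1}{1017} \left(- \frac{5}{118}\right) = - \frac{5}{120006}$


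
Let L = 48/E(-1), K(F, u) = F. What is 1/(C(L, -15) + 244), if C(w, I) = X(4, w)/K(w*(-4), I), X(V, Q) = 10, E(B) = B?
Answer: 96/23429 ≈ 0.0040975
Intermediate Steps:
L = -48 (L = 48/(-1) = 48*(-1) = -48)
C(w, I) = -5/(2*w) (C(w, I) = 10/((w*(-4))) = 10/((-4*w)) = 10*(-1/(4*w)) = -5/(2*w))
1/(C(L, -15) + 244) = 1/(-5/2/(-48) + 244) = 1/(-5/2*(-1/48) + 244) = 1/(5/96 + 244) = 1/(23429/96) = 96/23429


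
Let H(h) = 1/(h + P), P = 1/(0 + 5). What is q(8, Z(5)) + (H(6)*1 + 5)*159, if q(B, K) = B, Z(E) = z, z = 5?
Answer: 25688/31 ≈ 828.65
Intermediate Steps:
Z(E) = 5
P = ⅕ (P = 1/5 = ⅕ ≈ 0.20000)
H(h) = 1/(⅕ + h) (H(h) = 1/(h + ⅕) = 1/(⅕ + h))
q(8, Z(5)) + (H(6)*1 + 5)*159 = 8 + ((5/(1 + 5*6))*1 + 5)*159 = 8 + ((5/(1 + 30))*1 + 5)*159 = 8 + ((5/31)*1 + 5)*159 = 8 + (5/31 + 5)*159 = 8 + (160/31)*159 = 8 + 25440/31 = 25688/31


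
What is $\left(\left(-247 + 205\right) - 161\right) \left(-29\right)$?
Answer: $5887$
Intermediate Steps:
$\left(\left(-247 + 205\right) - 161\right) \left(-29\right) = \left(-42 - 161\right) \left(-29\right) = \left(-203\right) \left(-29\right) = 5887$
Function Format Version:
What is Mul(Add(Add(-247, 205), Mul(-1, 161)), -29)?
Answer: 5887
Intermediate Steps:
Mul(Add(Add(-247, 205), Mul(-1, 161)), -29) = Mul(Add(-42, -161), -29) = Mul(-203, -29) = 5887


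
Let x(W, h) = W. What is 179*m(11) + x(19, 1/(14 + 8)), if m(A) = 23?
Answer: 4136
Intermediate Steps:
179*m(11) + x(19, 1/(14 + 8)) = 179*23 + 19 = 4117 + 19 = 4136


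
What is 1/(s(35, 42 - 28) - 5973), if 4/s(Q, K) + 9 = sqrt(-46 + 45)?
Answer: -244911/1462960925 + 2*I/1462960925 ≈ -0.00016741 + 1.3671e-9*I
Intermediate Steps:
s(Q, K) = 2*(-9 - I)/41 (s(Q, K) = 4/(-9 + sqrt(-46 + 45)) = 4/(-9 + sqrt(-1)) = 4/(-9 + I) = 4*((-9 - I)/82) = 2*(-9 - I)/41)
1/(s(35, 42 - 28) - 5973) = 1/((-18/41 - 2*I/41) - 5973) = 1/(-244911/41 - 2*I/41) = 41*(-244911/41 + 2*I/41)/1462960925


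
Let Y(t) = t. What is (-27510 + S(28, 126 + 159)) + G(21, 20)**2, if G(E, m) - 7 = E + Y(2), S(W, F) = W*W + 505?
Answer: -25321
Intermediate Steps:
S(W, F) = 505 + W**2 (S(W, F) = W**2 + 505 = 505 + W**2)
G(E, m) = 9 + E (G(E, m) = 7 + (E + 2) = 7 + (2 + E) = 9 + E)
(-27510 + S(28, 126 + 159)) + G(21, 20)**2 = (-27510 + (505 + 28**2)) + (9 + 21)**2 = (-27510 + (505 + 784)) + 30**2 = (-27510 + 1289) + 900 = -26221 + 900 = -25321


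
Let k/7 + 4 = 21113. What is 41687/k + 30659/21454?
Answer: 5424618715/3170107402 ≈ 1.7112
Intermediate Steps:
k = 147763 (k = -28 + 7*21113 = -28 + 147791 = 147763)
41687/k + 30659/21454 = 41687/147763 + 30659/21454 = 5424618715/3170107402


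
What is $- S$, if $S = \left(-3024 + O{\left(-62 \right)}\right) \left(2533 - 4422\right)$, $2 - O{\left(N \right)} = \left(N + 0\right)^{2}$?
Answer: $-12969874$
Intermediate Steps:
$O{\left(N \right)} = 2 - N^{2}$ ($O{\left(N \right)} = 2 - \left(N + 0\right)^{2} = 2 - N^{2}$)
$S = 12969874$ ($S = \left(-3024 + \left(2 - \left(-62\right)^{2}\right)\right) \left(2533 - 4422\right) = \left(-3024 + \left(2 - 3844\right)\right) \left(-1889\right) = \left(-3024 - 3842\right) \left(-1889\right) = \left(-6866\right) \left(-1889\right) = 12969874$)
$- S = \left(-1\right) 12969874 = -12969874$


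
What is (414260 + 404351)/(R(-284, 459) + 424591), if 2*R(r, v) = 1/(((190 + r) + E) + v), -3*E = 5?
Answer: 1784571980/925608383 ≈ 1.9280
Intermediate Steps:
E = -5/3 (E = -1/3*5 = -5/3 ≈ -1.6667)
R(r, v) = 1/(2*(565/3 + r + v)) (R(r, v) = 1/(2*(((190 + r) - 5/3) + v)) = 1/(2*((565/3 + r) + v)) = 1/(2*(565/3 + r + v)))
(414260 + 404351)/(R(-284, 459) + 424591) = (414260 + 404351)/(3/(2*(565 + 3*(-284) + 3*459)) + 424591) = 818611/(3/(2*(565 - 852 + 1377)) + 424591) = 818611/((3/2)/1090 + 424591) = 818611/((3/2)*(1/1090) + 424591) = 818611/(3/2180 + 424591) = 818611/(925608383/2180) = 818611*(2180/925608383) = 1784571980/925608383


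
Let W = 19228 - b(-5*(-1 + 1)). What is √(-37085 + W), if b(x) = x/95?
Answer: I*√17857 ≈ 133.63*I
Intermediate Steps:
b(x) = x/95 (b(x) = x*(1/95) = x/95)
W = 19228 (W = 19228 - (-5*(-1 + 1))/95 = 19228 - (-5*0)/95 = 19228 - 0/95 = 19228 - 1*0 = 19228 + 0 = 19228)
√(-37085 + W) = √(-37085 + 19228) = √(-17857) = I*√17857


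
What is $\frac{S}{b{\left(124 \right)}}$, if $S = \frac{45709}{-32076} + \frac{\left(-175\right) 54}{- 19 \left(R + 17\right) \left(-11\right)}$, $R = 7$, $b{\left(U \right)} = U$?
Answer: $- \frac{1008323}{37785528} \approx -0.026685$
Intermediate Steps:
$S = - \frac{1008323}{304722}$ ($S = \frac{45709}{-32076} + \frac{\left(-175\right) 54}{- 19 \left(7 + 17\right) \left(-11\right)} = 45709 \left(- \frac{1}{32076}\right) - \frac{9450}{\left(-19\right) 24 \left(-11\right)} = - \frac{45709}{32076} - \frac{9450}{\left(-456\right) \left(-11\right)} = - \frac{45709}{32076} - \frac{9450}{5016} = - \frac{45709}{32076} - \frac{1575}{836} = - \frac{1008323}{304722} \approx -3.309$)
$\frac{S}{b{\left(124 \right)}} = - \frac{1008323}{304722 \cdot 124} = \left(- \frac{1008323}{304722}\right) \frac{1}{124} = - \frac{1008323}{37785528}$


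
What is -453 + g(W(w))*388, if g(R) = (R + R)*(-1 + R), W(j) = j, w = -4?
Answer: 15067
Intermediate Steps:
g(R) = 2*R*(-1 + R) (g(R) = (2*R)*(-1 + R) = 2*R*(-1 + R))
-453 + g(W(w))*388 = -453 + (2*(-4)*(-1 - 4))*388 = -453 + (2*(-4)*(-5))*388 = -453 + 40*388 = -453 + 15520 = 15067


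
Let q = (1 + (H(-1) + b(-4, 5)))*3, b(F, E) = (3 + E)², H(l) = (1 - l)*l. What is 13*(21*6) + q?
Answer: 1827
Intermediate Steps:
H(l) = l*(1 - l)
q = 189 (q = (1 + (-(1 - 1*(-1)) + (3 + 5)²))*3 = (1 + (-(1 + 1) + 8²))*3 = (1 + (-1*2 + 64))*3 = (1 + (-2 + 64))*3 = (1 + 62)*3 = 63*3 = 189)
13*(21*6) + q = 13*(21*6) + 189 = 13*126 + 189 = 1638 + 189 = 1827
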